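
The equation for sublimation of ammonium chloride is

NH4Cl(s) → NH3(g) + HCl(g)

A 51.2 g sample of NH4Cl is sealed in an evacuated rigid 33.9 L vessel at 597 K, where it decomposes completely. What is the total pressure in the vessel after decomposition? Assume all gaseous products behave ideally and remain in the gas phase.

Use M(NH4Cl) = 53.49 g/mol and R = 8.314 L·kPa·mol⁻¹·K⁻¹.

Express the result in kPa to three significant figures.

280 kPa

n(NH4Cl) = 51.2 / 53.49 = 0.9572 mol
n(gas produced) = (2/1) × 0.9572 = 1.914 mol
P = nRT/V = 1.914 × 8.314 × 597 / 33.9 = 280.2 kPa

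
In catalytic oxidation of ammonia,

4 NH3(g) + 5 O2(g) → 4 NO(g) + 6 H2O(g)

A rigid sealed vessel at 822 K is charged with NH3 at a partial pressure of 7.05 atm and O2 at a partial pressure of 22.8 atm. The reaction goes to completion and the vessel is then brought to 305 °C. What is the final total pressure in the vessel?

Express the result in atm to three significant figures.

22.2 atm

At constant V, partial pressures at 822 K are proportional to moles, so apply stoichiometry directly to pressures.
P(O2) required for 7.05 atm of NH3 = (5/4) × 7.05 = 8.812 atm; available 22.8 atm, so NH3 is limiting.
P(O2) remaining = 22.8 − (5/4) × 7.05 = 13.99 atm
P(gaseous products) = (4+6)/4 × 7.05 = 17.62 atm
P_total at 822 K = 13.99 + 17.62 = 31.61 atm
Scaling to 305 °C: P = 31.61 × 578.15/822 = 22.23 atm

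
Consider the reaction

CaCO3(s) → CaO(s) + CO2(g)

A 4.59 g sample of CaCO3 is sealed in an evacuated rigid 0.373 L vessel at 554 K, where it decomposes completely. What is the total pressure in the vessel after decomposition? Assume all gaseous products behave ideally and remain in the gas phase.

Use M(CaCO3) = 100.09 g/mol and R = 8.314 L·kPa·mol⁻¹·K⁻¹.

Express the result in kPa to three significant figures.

n(CaCO3) = 4.59 / 100.09 = 0.04586 mol
n(gas produced) = (1/1) × 0.04586 = 0.04586 mol
P = nRT/V = 0.04586 × 8.314 × 554 / 0.373 = 566.3 kPa

566 kPa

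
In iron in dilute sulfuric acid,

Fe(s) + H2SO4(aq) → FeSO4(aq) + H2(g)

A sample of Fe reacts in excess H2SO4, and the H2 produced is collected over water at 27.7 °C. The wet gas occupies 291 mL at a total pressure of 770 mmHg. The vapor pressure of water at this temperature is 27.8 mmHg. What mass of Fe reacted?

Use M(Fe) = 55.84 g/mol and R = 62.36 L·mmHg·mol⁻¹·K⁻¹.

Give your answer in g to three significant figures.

P(H2) = 770 − 27.8 = 742.2 mmHg
n(H2) = PV/RT = (742.2 × 0.2910) / (62.36 × 300.85) = 0.01151 mol
n(Fe) = (1/1) × 0.01151 = 0.01151 mol
m(Fe) = 0.01151 × 55.84 = 0.6427 g

0.643 g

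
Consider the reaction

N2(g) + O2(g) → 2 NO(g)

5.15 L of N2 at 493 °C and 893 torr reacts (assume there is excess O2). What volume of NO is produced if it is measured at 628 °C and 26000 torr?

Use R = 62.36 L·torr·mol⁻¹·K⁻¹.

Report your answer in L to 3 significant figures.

n(N2) = PV/RT = (893 × 5.15) / (62.36 × 766.15) = 0.09626 mol
n(NO) = (2/1) × 0.09626 = 0.1925 mol
V = nRT/P = 0.1925 × 62.36 × 901.15 / 26000 = 0.4161 L

0.416 L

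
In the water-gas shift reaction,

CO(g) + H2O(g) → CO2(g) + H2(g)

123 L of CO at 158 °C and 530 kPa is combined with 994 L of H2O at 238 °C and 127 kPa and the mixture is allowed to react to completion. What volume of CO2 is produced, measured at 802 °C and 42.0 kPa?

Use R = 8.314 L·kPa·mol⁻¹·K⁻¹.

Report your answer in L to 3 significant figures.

3870 L

n(CO) = PV/RT = (530 × 123) / (8.314 × 431.15) = 18.19 mol
n(H2O) = PV/RT = (127 × 994) / (8.314 × 511.15) = 29.71 mol
For 18.19 mol CO, stoichiometry requires (1/1) × 18.19 = 18.19 mol H2O; 29.71 mol is available, so CO is limiting.
n(CO2) = (1/1) × 18.19 = 18.19 mol
V(CO2) = nRT/P = 18.19 × 8.314 × 1075.15 / 42.0 = 3871 L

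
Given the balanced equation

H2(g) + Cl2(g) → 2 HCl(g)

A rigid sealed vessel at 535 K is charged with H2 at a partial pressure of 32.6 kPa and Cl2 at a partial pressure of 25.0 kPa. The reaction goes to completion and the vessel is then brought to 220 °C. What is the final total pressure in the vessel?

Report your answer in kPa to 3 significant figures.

53.1 kPa

Because the vessel is rigid and T is held at 535 K, work the stoichiometry in partial pressures (P_i = n_iRT/V).
P(Cl2) required for 32.6 kPa of H2 = (1/1) × 32.6 = 32.60 kPa; available 25.0 kPa, so Cl2 is limiting.
P(H2) remaining = 32.6 − (1/1) × 25.0 = 7.600 kPa
P(gaseous products) = (2)/1 × 25.0 = 50.00 kPa
P_total at 535 K = 7.600 + 50.00 = 57.60 kPa
Scaling to 220 °C: P = 57.60 × 493.15/535 = 53.09 kPa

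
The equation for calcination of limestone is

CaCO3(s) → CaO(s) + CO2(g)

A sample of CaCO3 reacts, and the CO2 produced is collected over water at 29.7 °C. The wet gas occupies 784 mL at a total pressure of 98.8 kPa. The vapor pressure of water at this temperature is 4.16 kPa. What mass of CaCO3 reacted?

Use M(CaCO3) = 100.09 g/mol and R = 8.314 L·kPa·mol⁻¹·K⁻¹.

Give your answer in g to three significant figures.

2.95 g

P(CO2) = 98.8 − 4.16 = 94.64 kPa
n(CO2) = PV/RT = (94.64 × 0.7840) / (8.314 × 302.85) = 0.02947 mol
n(CaCO3) = (1/1) × 0.02947 = 0.02947 mol
m(CaCO3) = 0.02947 × 100.09 = 2.950 g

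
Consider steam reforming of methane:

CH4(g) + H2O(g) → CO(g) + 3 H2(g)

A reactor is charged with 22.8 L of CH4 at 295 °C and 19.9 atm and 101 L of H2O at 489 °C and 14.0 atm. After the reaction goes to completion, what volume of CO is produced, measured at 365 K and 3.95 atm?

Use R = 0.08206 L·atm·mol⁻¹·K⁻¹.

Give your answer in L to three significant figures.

n(CH4) = PV/RT = (19.9 × 22.8) / (0.08206 × 568.15) = 9.732 mol
n(H2O) = PV/RT = (14.0 × 101) / (0.08206 × 762.15) = 22.61 mol
For 9.732 mol CH4, stoichiometry requires (1/1) × 9.732 = 9.732 mol H2O; 22.61 mol is available, so CH4 is limiting.
n(CO) = (1/1) × 9.732 = 9.732 mol
V(CO) = nRT/P = 9.732 × 0.08206 × 365 / 3.95 = 73.80 L

73.8 L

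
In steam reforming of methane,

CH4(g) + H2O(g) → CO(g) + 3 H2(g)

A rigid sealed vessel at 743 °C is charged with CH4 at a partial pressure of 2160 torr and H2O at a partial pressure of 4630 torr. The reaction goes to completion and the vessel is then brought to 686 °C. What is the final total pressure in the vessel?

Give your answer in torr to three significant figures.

With V and T fixed, P_i ∝ n_i, so the mole ratios apply directly to partial pressures at 743 °C.
P(H2O) required for 2160 torr of CH4 = (1/1) × 2160 = 2160 torr; available 4630 torr, so CH4 is limiting.
P(H2O) remaining = 4630 − (1/1) × 2160 = 2470 torr
P(gaseous products) = (1+3)/1 × 2160 = 8640 torr
P_total at 743 °C = 2470 + 8640 = 11110 torr
Scaling to 686 °C: P = 11110 × 959.15/1016.15 = 10490 torr

10500 torr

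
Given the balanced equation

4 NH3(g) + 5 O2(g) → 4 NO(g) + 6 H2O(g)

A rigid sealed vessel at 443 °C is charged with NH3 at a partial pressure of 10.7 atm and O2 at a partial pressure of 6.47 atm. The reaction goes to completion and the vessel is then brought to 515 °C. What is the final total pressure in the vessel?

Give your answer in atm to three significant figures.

20.3 atm

At constant V, partial pressures at 443 °C are proportional to moles, so apply stoichiometry directly to pressures.
P(O2) required for 10.7 atm of NH3 = (5/4) × 10.7 = 13.38 atm; available 6.47 atm, so O2 is limiting.
P(NH3) remaining = 10.7 − (4/5) × 6.47 = 5.524 atm
P(gaseous products) = (4+6)/5 × 6.47 = 12.94 atm
P_total at 443 °C = 5.524 + 12.94 = 18.46 atm
Scaling to 515 °C: P = 18.46 × 788.15/716.15 = 20.32 atm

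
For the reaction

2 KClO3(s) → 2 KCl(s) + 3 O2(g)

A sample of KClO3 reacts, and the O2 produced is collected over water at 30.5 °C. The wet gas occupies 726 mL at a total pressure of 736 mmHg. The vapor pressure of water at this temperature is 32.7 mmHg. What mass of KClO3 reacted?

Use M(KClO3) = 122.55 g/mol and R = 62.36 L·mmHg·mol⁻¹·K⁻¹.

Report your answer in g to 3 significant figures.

P(O2) = 736 − 32.7 = 703.3 mmHg
n(O2) = PV/RT = (703.3 × 0.7260) / (62.36 × 303.65) = 0.02696 mol
n(KClO3) = (2/3) × 0.02696 = 0.01797 mol
m(KClO3) = 0.01797 × 122.55 = 2.202 g

2.20 g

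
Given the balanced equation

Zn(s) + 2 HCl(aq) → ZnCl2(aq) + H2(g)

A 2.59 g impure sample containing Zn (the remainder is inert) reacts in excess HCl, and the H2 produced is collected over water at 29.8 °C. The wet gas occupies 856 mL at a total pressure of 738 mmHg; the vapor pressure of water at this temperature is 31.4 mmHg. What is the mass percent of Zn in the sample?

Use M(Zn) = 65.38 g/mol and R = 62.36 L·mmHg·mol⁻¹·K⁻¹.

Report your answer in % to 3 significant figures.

80.8 %

P(H2) = 738 − 31.4 = 706.6 mmHg
n(H2) = PV/RT = (706.6 × 0.8560) / (62.36 × 302.95) = 0.03202 mol
n(Zn) = (1/1) × 0.03202 = 0.03202 mol
m(Zn) = 0.03202 × 65.38 = 2.093 g
%Zn = 2.093 / 2.59 × 100 = 80.81%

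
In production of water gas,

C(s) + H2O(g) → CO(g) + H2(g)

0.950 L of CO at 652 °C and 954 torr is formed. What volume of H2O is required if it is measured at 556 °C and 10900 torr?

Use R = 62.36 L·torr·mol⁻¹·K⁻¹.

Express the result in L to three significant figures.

n(CO) = PV/RT = (954 × 0.950) / (62.36 × 925.15) = 0.01571 mol
n(H2O) = (1/1) × 0.01571 = 0.01571 mol
V = nRT/P = 0.01571 × 62.36 × 829.15 / 10900 = 0.07452 L

0.0745 L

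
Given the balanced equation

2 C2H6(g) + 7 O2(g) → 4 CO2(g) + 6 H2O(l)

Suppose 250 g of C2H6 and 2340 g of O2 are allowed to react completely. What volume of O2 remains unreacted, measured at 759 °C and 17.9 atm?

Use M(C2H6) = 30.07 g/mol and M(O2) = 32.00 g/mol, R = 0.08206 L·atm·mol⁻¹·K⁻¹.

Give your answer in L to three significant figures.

n(C2H6) = 250 / 30.07 = 8.314 mol
n(O2) = 2340 / 32.00 = 73.12 mol
For 8.314 mol C2H6, stoichiometry requires (7/2) × 8.314 = 29.10 mol O2; 73.12 mol is available, so C2H6 is limiting.
n(O2) consumed = (7/2) × 8.314 = 29.10 mol; remaining = 73.12 − 29.10 = 44.02 mol
V(O2) = nRT/P = 44.02 × 0.08206 × 1032.15 / 17.9 = 208.3 L

208 L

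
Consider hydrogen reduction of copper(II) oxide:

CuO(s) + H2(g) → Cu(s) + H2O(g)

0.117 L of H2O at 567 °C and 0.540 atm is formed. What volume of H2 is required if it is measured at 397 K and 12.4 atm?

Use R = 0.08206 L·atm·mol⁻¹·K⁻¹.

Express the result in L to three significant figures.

0.00241 L

n(H2O) = PV/RT = (0.540 × 0.117) / (0.08206 × 840.15) = 0.0009164 mol
n(H2) = (1/1) × 0.0009164 = 0.0009164 mol
V = nRT/P = 0.0009164 × 0.08206 × 397 / 12.4 = 0.002408 L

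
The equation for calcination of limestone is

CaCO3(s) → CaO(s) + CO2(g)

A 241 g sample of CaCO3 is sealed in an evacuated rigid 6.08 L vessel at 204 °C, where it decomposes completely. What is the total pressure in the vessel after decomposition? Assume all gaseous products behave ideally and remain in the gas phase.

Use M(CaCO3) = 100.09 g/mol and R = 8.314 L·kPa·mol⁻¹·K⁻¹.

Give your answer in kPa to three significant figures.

n(CaCO3) = 241 / 100.09 = 2.408 mol
n(gas produced) = (1/1) × 2.408 = 2.408 mol
P = nRT/V = 2.408 × 8.314 × 477.15 / 6.08 = 1571 kPa

1570 kPa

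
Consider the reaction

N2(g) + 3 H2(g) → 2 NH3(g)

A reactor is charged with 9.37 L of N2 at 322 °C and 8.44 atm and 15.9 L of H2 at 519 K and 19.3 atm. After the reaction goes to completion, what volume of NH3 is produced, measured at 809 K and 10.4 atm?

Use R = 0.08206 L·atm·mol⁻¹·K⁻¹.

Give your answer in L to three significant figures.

20.7 L

n(N2) = PV/RT = (8.44 × 9.37) / (0.08206 × 595.15) = 1.619 mol
n(H2) = PV/RT = (19.3 × 15.9) / (0.08206 × 519) = 7.205 mol
For 1.619 mol N2, stoichiometry requires (3/1) × 1.619 = 4.857 mol H2; 7.205 mol is available, so N2 is limiting.
n(NH3) = (2/1) × 1.619 = 3.238 mol
V(NH3) = nRT/P = 3.238 × 0.08206 × 809 / 10.4 = 20.67 L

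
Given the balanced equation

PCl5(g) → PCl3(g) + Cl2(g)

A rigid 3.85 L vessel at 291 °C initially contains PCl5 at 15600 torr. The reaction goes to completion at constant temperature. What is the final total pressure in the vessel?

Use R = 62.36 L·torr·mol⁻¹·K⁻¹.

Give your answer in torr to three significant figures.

31200 torr

Since T and V are fixed, P_final/P_initial = n_final/n_initial = 2/1.
P_final = (2/1) × 15600 = 31200 torr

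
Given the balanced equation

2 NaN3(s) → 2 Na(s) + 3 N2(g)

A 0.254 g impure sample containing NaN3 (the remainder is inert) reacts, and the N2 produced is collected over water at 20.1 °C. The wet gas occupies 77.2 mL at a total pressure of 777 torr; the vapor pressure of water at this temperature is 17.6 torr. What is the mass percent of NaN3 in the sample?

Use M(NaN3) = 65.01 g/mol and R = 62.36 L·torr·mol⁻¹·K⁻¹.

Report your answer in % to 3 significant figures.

54.7 %

P(N2) = 777 − 17.6 = 759.4 torr
n(N2) = PV/RT = (759.4 × 0.07720) / (62.36 × 293.25) = 0.003206 mol
n(NaN3) = (2/3) × 0.003206 = 0.002137 mol
m(NaN3) = 0.002137 × 65.01 = 0.1389 g
%NaN3 = 0.1389 / 0.254 × 100 = 54.69%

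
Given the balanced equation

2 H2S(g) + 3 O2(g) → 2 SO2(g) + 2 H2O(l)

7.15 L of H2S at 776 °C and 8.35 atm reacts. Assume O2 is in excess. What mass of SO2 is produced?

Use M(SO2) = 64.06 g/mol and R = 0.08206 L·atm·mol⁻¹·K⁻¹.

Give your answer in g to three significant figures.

44.4 g

n(H2S) = PV/RT = (8.35 × 7.15) / (0.08206 × 1049.15) = 0.6935 mol
n(SO2) = (2/2) × 0.6935 = 0.6935 mol
m(SO2) = 0.6935 × 64.06 = 44.43 g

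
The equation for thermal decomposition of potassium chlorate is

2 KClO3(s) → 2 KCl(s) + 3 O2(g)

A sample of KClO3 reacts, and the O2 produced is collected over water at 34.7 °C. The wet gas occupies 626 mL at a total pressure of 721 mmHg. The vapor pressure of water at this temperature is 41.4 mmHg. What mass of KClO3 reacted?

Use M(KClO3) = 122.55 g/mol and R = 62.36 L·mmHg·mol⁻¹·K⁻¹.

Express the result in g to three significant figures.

1.81 g

P(O2) = 721 − 41.4 = 679.6 mmHg
n(O2) = PV/RT = (679.6 × 0.6260) / (62.36 × 307.85) = 0.02216 mol
n(KClO3) = (2/3) × 0.02216 = 0.01477 mol
m(KClO3) = 0.01477 × 122.55 = 1.810 g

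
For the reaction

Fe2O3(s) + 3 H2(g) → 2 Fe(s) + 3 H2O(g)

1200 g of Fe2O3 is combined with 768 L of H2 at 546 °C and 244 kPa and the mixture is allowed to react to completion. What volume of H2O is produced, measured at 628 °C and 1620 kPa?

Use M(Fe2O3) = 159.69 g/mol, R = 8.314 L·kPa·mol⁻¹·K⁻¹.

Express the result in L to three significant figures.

n(Fe2O3) = 1200 / 159.69 = 7.515 mol
n(H2) = PV/RT = (244 × 768) / (8.314 × 819.15) = 27.52 mol
For 7.515 mol Fe2O3, stoichiometry requires (3/1) × 7.515 = 22.54 mol H2; 27.52 mol is available, so Fe2O3 is limiting.
n(H2O) = (3/1) × 7.515 = 22.54 mol
V(H2O) = nRT/P = 22.54 × 8.314 × 901.15 / 1620 = 104.2 L

104 L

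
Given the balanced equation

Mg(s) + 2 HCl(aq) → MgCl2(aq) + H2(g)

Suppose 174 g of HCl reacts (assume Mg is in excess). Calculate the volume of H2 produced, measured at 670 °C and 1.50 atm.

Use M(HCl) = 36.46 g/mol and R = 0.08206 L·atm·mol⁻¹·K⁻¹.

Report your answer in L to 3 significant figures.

123 L

n(HCl) = 174.0 / 36.46 = 4.772 mol
n(H2) = (1/2) × 4.772 = 2.386 mol
V = nRT/P = 2.386 × 0.08206 × 943.15 / 1.50 = 123.1 L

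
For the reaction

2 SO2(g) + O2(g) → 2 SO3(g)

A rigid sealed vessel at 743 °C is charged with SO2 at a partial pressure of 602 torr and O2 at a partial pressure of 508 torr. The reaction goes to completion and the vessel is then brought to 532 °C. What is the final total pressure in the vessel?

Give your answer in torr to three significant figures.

Because the vessel is rigid and T is held at 743 °C, work the stoichiometry in partial pressures (P_i = n_iRT/V).
P(O2) required for 602 torr of SO2 = (1/2) × 602 = 301.0 torr; available 508 torr, so SO2 is limiting.
P(O2) remaining = 508 − (1/2) × 602 = 207.0 torr
P(gaseous products) = (2)/2 × 602 = 602.0 torr
P_total at 743 °C = 207.0 + 602.0 = 809.0 torr
Scaling to 532 °C: P = 809.0 × 805.15/1016.15 = 641.0 torr

641 torr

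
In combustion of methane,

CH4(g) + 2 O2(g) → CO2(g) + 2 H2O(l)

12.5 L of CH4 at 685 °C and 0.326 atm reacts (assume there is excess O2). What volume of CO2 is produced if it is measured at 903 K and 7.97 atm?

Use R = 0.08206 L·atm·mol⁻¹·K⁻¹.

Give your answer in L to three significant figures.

0.482 L

n(CH4) = PV/RT = (0.326 × 12.5) / (0.08206 × 958.15) = 0.05183 mol
n(CO2) = (1/1) × 0.05183 = 0.05183 mol
V = nRT/P = 0.05183 × 0.08206 × 903 / 7.97 = 0.4819 L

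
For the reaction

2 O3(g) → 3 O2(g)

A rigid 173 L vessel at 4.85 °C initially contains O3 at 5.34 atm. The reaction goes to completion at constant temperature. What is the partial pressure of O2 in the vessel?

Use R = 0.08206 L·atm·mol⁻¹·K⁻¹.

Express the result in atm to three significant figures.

n(O3)₀ = PV/RT = (5.34 × 173) / (0.08206 × 278) = 40.50 mol
n(O2) = (3/2) × 40.50 = 60.75 mol
P(O2) = nRT/V = 60.75 × 0.08206 × 278 / 173 = 8.011 atm

8.01 atm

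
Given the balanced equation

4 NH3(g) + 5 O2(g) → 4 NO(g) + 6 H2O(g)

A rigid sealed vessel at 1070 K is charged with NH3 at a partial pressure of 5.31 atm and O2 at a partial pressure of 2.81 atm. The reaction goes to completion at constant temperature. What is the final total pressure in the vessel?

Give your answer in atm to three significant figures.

At constant V, partial pressures at 1070 K are proportional to moles, so apply stoichiometry directly to pressures.
P(O2) required for 5.31 atm of NH3 = (5/4) × 5.31 = 6.637 atm; available 2.81 atm, so O2 is limiting.
P(NH3) remaining = 5.31 − (4/5) × 2.81 = 3.062 atm
P(gaseous products) = (4+6)/5 × 2.81 = 5.620 atm
P_total at 1070 K = 3.062 + 5.620 = 8.682 atm

8.68 atm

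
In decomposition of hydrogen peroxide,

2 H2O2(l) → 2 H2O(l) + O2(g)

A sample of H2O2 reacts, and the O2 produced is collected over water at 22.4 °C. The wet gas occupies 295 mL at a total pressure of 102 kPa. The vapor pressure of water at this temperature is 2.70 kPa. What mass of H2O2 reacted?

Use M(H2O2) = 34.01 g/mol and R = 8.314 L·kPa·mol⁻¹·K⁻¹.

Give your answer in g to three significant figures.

P(O2) = 102 − 2.70 = 99.30 kPa
n(O2) = PV/RT = (99.30 × 0.2950) / (8.314 × 295.55) = 0.01192 mol
n(H2O2) = (2/1) × 0.01192 = 0.02384 mol
m(H2O2) = 0.02384 × 34.01 = 0.8108 g

0.811 g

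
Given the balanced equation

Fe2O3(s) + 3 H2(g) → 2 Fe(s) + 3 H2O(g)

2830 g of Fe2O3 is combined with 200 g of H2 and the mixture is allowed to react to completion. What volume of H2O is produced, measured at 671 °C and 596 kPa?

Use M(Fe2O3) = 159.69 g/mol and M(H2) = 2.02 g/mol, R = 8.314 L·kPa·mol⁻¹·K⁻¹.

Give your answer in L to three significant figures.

700 L

n(Fe2O3) = 2830 / 159.69 = 17.72 mol
n(H2) = 200 / 2.02 = 99.01 mol
For 17.72 mol Fe2O3, stoichiometry requires (3/1) × 17.72 = 53.16 mol H2; 99.01 mol is available, so Fe2O3 is limiting.
n(H2O) = (3/1) × 17.72 = 53.16 mol
V(H2O) = nRT/P = 53.16 × 8.314 × 944.15 / 596 = 700.1 L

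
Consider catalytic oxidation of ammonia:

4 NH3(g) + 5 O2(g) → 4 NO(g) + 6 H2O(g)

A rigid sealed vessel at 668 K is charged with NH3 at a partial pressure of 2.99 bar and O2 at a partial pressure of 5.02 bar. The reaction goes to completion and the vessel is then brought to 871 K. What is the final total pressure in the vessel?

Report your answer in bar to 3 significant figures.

11.4 bar

With V and T fixed, P_i ∝ n_i, so the mole ratios apply directly to partial pressures at 668 K.
P(O2) required for 2.99 bar of NH3 = (5/4) × 2.99 = 3.738 bar; available 5.02 bar, so NH3 is limiting.
P(O2) remaining = 5.02 − (5/4) × 2.99 = 1.282 bar
P(gaseous products) = (4+6)/4 × 2.99 = 7.475 bar
P_total at 668 K = 1.282 + 7.475 = 8.757 bar
Scaling to 871 K: P = 8.757 × 871/668 = 11.42 bar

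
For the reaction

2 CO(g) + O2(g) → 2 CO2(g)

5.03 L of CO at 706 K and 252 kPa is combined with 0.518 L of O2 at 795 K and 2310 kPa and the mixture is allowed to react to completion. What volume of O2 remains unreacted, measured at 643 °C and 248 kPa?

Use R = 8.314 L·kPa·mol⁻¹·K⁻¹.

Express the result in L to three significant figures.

n(CO) = PV/RT = (252 × 5.03) / (8.314 × 706) = 0.2160 mol
n(O2) = PV/RT = (2310 × 0.518) / (8.314 × 795) = 0.1810 mol
For 0.2160 mol CO, stoichiometry requires (1/2) × 0.2160 = 0.1080 mol O2; 0.1810 mol is available, so CO is limiting.
n(O2) consumed = (1/2) × 0.2160 = 0.1080 mol; remaining = 0.1810 − 0.1080 = 0.07300 mol
V(O2) = nRT/P = 0.07300 × 8.314 × 916.15 / 248 = 2.242 L

2.24 L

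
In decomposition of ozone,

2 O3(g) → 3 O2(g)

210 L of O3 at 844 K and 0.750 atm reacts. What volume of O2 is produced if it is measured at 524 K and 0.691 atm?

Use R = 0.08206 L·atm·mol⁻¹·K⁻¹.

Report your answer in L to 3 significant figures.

212 L

n(O3) = PV/RT = (0.750 × 210) / (0.08206 × 844) = 2.274 mol
n(O2) = (3/2) × 2.274 = 3.411 mol
V = nRT/P = 3.411 × 0.08206 × 524 / 0.691 = 212.3 L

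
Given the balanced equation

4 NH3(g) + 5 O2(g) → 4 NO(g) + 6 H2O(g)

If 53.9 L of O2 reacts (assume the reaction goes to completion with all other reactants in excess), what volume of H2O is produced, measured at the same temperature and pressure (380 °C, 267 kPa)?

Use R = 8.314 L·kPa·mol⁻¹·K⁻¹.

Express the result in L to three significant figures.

64.7 L

At constant T and P, gas volumes are in the mole ratio: V(H2O) = (6/5) × 53.9 = 64.68 L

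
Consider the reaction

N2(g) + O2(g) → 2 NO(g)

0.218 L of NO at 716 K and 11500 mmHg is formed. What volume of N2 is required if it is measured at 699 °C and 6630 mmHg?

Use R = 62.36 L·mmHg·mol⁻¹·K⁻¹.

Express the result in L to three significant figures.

0.257 L

n(NO) = PV/RT = (11500 × 0.218) / (62.36 × 716) = 0.05615 mol
n(N2) = (1/2) × 0.05615 = 0.02807 mol
V = nRT/P = 0.02807 × 62.36 × 972.15 / 6630 = 0.2567 L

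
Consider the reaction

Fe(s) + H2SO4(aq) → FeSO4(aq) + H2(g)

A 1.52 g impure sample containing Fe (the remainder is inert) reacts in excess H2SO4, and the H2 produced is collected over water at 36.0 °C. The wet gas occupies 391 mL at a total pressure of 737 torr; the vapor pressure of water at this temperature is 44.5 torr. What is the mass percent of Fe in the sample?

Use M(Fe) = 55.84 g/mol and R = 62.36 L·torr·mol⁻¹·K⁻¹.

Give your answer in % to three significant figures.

P(H2) = 737 − 44.5 = 692.5 torr
n(H2) = PV/RT = (692.5 × 0.3910) / (62.36 × 309.15) = 0.01404 mol
n(Fe) = (1/1) × 0.01404 = 0.01404 mol
m(Fe) = 0.01404 × 55.84 = 0.7840 g
%Fe = 0.7840 / 1.52 × 100 = 51.58%

51.6 %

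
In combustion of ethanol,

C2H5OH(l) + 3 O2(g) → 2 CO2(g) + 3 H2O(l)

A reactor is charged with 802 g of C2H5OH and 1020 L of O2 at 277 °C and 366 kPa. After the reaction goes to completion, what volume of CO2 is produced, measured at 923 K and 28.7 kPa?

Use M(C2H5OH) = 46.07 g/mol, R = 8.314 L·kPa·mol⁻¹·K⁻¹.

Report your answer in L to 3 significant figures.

n(C2H5OH) = 802 / 46.07 = 17.41 mol
n(O2) = PV/RT = (366 × 1020) / (8.314 × 550.15) = 81.62 mol
For 17.41 mol C2H5OH, stoichiometry requires (3/1) × 17.41 = 52.23 mol O2; 81.62 mol is available, so C2H5OH is limiting.
n(CO2) = (2/1) × 17.41 = 34.82 mol
V(CO2) = nRT/P = 34.82 × 8.314 × 923 / 28.7 = 9310 L

9310 L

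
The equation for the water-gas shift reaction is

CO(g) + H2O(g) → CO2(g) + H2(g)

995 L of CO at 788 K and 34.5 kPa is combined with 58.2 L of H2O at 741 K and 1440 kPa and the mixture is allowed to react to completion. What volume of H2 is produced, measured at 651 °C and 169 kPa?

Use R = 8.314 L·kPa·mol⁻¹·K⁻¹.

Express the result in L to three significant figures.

n(CO) = PV/RT = (34.5 × 995) / (8.314 × 788) = 5.240 mol
n(H2O) = PV/RT = (1440 × 58.2) / (8.314 × 741) = 13.60 mol
For 5.240 mol CO, stoichiometry requires (1/1) × 5.240 = 5.240 mol H2O; 13.60 mol is available, so CO is limiting.
n(H2) = (1/1) × 5.240 = 5.240 mol
V(H2) = nRT/P = 5.240 × 8.314 × 924.15 / 169 = 238.2 L

238 L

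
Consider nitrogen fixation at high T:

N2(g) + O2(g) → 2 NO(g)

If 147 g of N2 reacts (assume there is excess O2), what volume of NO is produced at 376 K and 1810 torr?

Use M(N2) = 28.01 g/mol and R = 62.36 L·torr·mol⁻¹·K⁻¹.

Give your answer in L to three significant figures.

n(N2) = 147.0 / 28.01 = 5.248 mol
n(NO) = (2/1) × 5.248 = 10.50 mol
V = nRT/P = 10.50 × 62.36 × 376 / 1810 = 136.0 L

136 L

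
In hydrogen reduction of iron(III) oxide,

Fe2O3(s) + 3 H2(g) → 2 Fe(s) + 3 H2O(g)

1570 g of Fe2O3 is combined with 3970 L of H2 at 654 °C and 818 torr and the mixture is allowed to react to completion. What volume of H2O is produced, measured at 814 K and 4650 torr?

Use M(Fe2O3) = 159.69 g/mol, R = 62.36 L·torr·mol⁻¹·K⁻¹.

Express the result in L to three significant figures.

322 L

n(Fe2O3) = 1570 / 159.69 = 9.832 mol
n(H2) = PV/RT = (818 × 3970) / (62.36 × 927.15) = 56.17 mol
For 9.832 mol Fe2O3, stoichiometry requires (3/1) × 9.832 = 29.50 mol H2; 56.17 mol is available, so Fe2O3 is limiting.
n(H2O) = (3/1) × 9.832 = 29.50 mol
V(H2O) = nRT/P = 29.50 × 62.36 × 814 / 4650 = 322.0 L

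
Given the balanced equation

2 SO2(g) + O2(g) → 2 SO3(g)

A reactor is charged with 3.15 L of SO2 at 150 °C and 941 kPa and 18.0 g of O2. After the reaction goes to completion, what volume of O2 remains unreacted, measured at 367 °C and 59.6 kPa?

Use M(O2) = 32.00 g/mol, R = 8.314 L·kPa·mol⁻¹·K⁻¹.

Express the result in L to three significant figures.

n(SO2) = PV/RT = (941 × 3.15) / (8.314 × 423.15) = 0.8426 mol
n(O2) = 18.0 / 32.00 = 0.5625 mol
For 0.8426 mol SO2, stoichiometry requires (1/2) × 0.8426 = 0.4213 mol O2; 0.5625 mol is available, so SO2 is limiting.
n(O2) consumed = (1/2) × 0.8426 = 0.4213 mol; remaining = 0.5625 − 0.4213 = 0.1412 mol
V(O2) = nRT/P = 0.1412 × 8.314 × 640.15 / 59.6 = 12.61 L

12.6 L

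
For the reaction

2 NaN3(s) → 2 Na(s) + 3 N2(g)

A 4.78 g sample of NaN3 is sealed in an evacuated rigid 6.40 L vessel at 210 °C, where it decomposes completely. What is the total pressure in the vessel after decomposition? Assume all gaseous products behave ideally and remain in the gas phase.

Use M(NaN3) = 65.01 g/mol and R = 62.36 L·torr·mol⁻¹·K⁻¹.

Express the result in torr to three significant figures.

519 torr

n(NaN3) = 4.78 / 65.01 = 0.07353 mol
n(gas produced) = (3/2) × 0.07353 = 0.1103 mol
P = nRT/V = 0.1103 × 62.36 × 483.15 / 6.40 = 519.3 torr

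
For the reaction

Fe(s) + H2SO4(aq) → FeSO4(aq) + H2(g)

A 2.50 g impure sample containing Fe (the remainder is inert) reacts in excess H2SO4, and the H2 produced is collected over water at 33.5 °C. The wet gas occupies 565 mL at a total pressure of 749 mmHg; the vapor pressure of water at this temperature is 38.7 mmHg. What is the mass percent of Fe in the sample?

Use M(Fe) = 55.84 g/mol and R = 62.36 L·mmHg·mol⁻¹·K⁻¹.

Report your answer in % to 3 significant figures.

P(H2) = 749 − 38.7 = 710.3 mmHg
n(H2) = PV/RT = (710.3 × 0.5650) / (62.36 × 306.65) = 0.02099 mol
n(Fe) = (1/1) × 0.02099 = 0.02099 mol
m(Fe) = 0.02099 × 55.84 = 1.172 g
%Fe = 1.172 / 2.50 × 100 = 46.88%

46.9 %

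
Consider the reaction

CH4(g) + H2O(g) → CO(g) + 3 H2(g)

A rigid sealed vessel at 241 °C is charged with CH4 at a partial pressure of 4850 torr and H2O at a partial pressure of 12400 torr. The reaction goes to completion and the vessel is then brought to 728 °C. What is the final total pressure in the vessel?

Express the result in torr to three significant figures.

At constant V, partial pressures at 241 °C are proportional to moles, so apply stoichiometry directly to pressures.
P(H2O) required for 4850 torr of CH4 = (1/1) × 4850 = 4850 torr; available 12400 torr, so CH4 is limiting.
P(H2O) remaining = 12400 − (1/1) × 4850 = 7550 torr
P(gaseous products) = (1+3)/1 × 4850 = 19400 torr
P_total at 241 °C = 7550 + 19400 = 26950 torr
Scaling to 728 °C: P = 26950 × 1001.15/514.15 = 52480 torr

52500 torr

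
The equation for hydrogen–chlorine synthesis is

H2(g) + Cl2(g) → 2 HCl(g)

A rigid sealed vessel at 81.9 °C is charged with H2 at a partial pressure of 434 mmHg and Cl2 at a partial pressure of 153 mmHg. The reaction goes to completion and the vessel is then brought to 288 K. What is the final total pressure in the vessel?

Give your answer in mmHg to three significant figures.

476 mmHg

With V and T fixed, P_i ∝ n_i, so the mole ratios apply directly to partial pressures at 81.9 °C.
P(Cl2) required for 434 mmHg of H2 = (1/1) × 434 = 434.0 mmHg; available 153 mmHg, so Cl2 is limiting.
P(H2) remaining = 434 − (1/1) × 153 = 281.0 mmHg
P(gaseous products) = (2)/1 × 153 = 306.0 mmHg
P_total at 81.9 °C = 281.0 + 306.0 = 587.0 mmHg
Scaling to 288 K: P = 587.0 × 288/355.05 = 476.1 mmHg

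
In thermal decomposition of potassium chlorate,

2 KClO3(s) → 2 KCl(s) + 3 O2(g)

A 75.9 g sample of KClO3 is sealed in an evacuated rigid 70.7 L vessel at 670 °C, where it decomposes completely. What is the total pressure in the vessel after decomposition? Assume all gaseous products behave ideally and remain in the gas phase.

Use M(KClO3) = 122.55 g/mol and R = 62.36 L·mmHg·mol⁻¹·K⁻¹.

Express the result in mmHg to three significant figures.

773 mmHg

n(KClO3) = 75.9 / 122.55 = 0.6193 mol
n(gas produced) = (3/2) × 0.6193 = 0.9289 mol
P = nRT/V = 0.9289 × 62.36 × 943.15 / 70.7 = 772.7 mmHg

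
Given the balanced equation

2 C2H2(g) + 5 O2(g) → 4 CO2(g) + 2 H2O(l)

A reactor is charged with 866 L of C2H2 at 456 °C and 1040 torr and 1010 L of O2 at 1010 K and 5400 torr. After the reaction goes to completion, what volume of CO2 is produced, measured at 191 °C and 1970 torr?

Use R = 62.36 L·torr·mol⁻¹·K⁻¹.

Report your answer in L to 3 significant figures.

582 L

n(C2H2) = PV/RT = (1040 × 866) / (62.36 × 729.15) = 19.81 mol
n(O2) = PV/RT = (5400 × 1010) / (62.36 × 1010) = 86.59 mol
For 19.81 mol C2H2, stoichiometry requires (5/2) × 19.81 = 49.52 mol O2; 86.59 mol is available, so C2H2 is limiting.
n(CO2) = (4/2) × 19.81 = 39.62 mol
V(CO2) = nRT/P = 39.62 × 62.36 × 464.15 / 1970 = 582.1 L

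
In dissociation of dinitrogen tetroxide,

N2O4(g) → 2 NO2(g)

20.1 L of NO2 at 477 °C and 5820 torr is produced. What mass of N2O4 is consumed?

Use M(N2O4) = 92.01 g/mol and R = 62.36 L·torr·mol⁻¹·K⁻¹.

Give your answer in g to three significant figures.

115 g

n(NO2) = PV/RT = (5820 × 20.1) / (62.36 × 750.15) = 2.501 mol
n(N2O4) = (1/2) × 2.501 = 1.250 mol
m(N2O4) = 1.250 × 92.01 = 115.0 g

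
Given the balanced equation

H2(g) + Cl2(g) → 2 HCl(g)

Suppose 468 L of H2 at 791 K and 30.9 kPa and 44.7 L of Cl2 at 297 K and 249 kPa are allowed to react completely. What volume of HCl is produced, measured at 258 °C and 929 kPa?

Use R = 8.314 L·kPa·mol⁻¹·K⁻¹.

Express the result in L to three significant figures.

n(H2) = PV/RT = (30.9 × 468) / (8.314 × 791) = 2.199 mol
n(Cl2) = PV/RT = (249 × 44.7) / (8.314 × 297) = 4.508 mol
For 2.199 mol H2, stoichiometry requires (1/1) × 2.199 = 2.199 mol Cl2; 4.508 mol is available, so H2 is limiting.
n(HCl) = (2/1) × 2.199 = 4.398 mol
V(HCl) = nRT/P = 4.398 × 8.314 × 531.15 / 929 = 20.91 L

20.9 L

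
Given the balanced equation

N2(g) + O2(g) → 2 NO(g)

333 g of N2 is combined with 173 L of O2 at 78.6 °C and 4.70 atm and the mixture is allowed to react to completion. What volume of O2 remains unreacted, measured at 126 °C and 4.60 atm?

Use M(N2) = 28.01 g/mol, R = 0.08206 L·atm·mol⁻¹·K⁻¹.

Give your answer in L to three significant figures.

116 L

n(N2) = 333 / 28.01 = 11.89 mol
n(O2) = PV/RT = (4.70 × 173) / (0.08206 × 351.75) = 28.17 mol
For 11.89 mol N2, stoichiometry requires (1/1) × 11.89 = 11.89 mol O2; 28.17 mol is available, so N2 is limiting.
n(O2) consumed = (1/1) × 11.89 = 11.89 mol; remaining = 28.17 − 11.89 = 16.28 mol
V(O2) = nRT/P = 16.28 × 0.08206 × 399.15 / 4.60 = 115.9 L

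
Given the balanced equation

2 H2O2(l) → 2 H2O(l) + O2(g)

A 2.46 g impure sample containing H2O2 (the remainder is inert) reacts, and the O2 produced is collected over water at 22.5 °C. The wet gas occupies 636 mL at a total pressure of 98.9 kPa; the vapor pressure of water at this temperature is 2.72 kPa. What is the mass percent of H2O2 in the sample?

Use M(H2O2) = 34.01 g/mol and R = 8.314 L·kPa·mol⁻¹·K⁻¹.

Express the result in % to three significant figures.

68.8 %

P(O2) = 98.9 − 2.72 = 96.18 kPa
n(O2) = PV/RT = (96.18 × 0.6360) / (8.314 × 295.65) = 0.02489 mol
n(H2O2) = (2/1) × 0.02489 = 0.04978 mol
m(H2O2) = 0.04978 × 34.01 = 1.693 g
%H2O2 = 1.693 / 2.46 × 100 = 68.82%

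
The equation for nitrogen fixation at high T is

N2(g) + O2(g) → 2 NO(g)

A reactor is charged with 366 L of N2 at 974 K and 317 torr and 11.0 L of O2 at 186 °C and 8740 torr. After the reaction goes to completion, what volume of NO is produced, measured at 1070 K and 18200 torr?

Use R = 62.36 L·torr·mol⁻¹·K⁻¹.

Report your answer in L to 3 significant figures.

n(N2) = PV/RT = (317 × 366) / (62.36 × 974) = 1.910 mol
n(O2) = PV/RT = (8740 × 11.0) / (62.36 × 459.15) = 3.358 mol
For 1.910 mol N2, stoichiometry requires (1/1) × 1.910 = 1.910 mol O2; 3.358 mol is available, so N2 is limiting.
n(NO) = (2/1) × 1.910 = 3.820 mol
V(NO) = nRT/P = 3.820 × 62.36 × 1070 / 18200 = 14.00 L

14.0 L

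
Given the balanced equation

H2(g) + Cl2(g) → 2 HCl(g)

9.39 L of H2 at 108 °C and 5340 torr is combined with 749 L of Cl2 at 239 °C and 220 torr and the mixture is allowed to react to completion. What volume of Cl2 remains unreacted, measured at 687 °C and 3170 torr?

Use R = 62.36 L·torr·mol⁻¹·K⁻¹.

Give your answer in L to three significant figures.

57.6 L

n(H2) = PV/RT = (5340 × 9.39) / (62.36 × 381.15) = 2.110 mol
n(Cl2) = PV/RT = (220 × 749) / (62.36 × 512.15) = 5.159 mol
For 2.110 mol H2, stoichiometry requires (1/1) × 2.110 = 2.110 mol Cl2; 5.159 mol is available, so H2 is limiting.
n(Cl2) consumed = (1/1) × 2.110 = 2.110 mol; remaining = 5.159 − 2.110 = 3.049 mol
V(Cl2) = nRT/P = 3.049 × 62.36 × 960.15 / 3170 = 57.59 L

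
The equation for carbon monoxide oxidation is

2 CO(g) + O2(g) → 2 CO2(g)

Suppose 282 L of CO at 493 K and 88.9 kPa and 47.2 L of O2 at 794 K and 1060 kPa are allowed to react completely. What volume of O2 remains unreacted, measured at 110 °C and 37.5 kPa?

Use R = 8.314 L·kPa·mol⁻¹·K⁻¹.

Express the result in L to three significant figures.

384 L

n(CO) = PV/RT = (88.9 × 282) / (8.314 × 493) = 6.116 mol
n(O2) = PV/RT = (1060 × 47.2) / (8.314 × 794) = 7.579 mol
For 6.116 mol CO, stoichiometry requires (1/2) × 6.116 = 3.058 mol O2; 7.579 mol is available, so CO is limiting.
n(O2) consumed = (1/2) × 6.116 = 3.058 mol; remaining = 7.579 − 3.058 = 4.521 mol
V(O2) = nRT/P = 4.521 × 8.314 × 383.15 / 37.5 = 384.0 L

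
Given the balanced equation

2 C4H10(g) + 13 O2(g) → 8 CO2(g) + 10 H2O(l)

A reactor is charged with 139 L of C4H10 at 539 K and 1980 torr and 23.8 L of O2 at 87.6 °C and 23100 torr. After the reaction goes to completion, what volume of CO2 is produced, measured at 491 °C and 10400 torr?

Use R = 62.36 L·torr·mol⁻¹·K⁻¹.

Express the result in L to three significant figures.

n(C4H10) = PV/RT = (1980 × 139) / (62.36 × 539) = 8.188 mol
n(O2) = PV/RT = (23100 × 23.8) / (62.36 × 360.75) = 24.44 mol
For 8.188 mol C4H10, stoichiometry requires (13/2) × 8.188 = 53.22 mol O2; 24.44 mol is available, so O2 is limiting.
n(CO2) = (8/13) × 24.44 = 15.04 mol
V(CO2) = nRT/P = 15.04 × 62.36 × 764.15 / 10400 = 68.91 L

68.9 L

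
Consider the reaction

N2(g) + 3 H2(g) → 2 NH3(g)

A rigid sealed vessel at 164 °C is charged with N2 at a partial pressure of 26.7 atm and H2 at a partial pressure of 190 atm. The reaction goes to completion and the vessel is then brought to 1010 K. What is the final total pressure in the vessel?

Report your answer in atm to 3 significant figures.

377 atm

At constant V, partial pressures at 164 °C are proportional to moles, so apply stoichiometry directly to pressures.
P(H2) required for 26.7 atm of N2 = (3/1) × 26.7 = 80.10 atm; available 190 atm, so N2 is limiting.
P(H2) remaining = 190 − (3/1) × 26.7 = 109.9 atm
P(gaseous products) = (2)/1 × 26.7 = 53.40 atm
P_total at 164 °C = 109.9 + 53.40 = 163.3 atm
Scaling to 1010 K: P = 163.3 × 1010/437.15 = 377.3 atm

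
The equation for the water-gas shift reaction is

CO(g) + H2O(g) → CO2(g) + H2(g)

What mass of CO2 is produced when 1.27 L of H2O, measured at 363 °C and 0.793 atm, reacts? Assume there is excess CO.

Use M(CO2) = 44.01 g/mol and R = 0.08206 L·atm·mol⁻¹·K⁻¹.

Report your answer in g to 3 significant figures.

0.849 g

n(H2O) = PV/RT = (0.793 × 1.27) / (0.08206 × 636.15) = 0.01929 mol
n(CO2) = (1/1) × 0.01929 = 0.01929 mol
m(CO2) = 0.01929 × 44.01 = 0.8490 g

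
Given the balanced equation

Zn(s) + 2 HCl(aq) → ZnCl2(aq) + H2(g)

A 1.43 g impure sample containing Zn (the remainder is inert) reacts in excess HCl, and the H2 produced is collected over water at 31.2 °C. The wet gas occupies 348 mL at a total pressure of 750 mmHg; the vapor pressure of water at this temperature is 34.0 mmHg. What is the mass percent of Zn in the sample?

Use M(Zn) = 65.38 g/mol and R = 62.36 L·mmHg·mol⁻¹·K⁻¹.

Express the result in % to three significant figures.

60.0 %

P(H2) = 750 − 34.0 = 716.0 mmHg
n(H2) = PV/RT = (716.0 × 0.3480) / (62.36 × 304.35) = 0.01313 mol
n(Zn) = (1/1) × 0.01313 = 0.01313 mol
m(Zn) = 0.01313 × 65.38 = 0.8584 g
%Zn = 0.8584 / 1.43 × 100 = 60.03%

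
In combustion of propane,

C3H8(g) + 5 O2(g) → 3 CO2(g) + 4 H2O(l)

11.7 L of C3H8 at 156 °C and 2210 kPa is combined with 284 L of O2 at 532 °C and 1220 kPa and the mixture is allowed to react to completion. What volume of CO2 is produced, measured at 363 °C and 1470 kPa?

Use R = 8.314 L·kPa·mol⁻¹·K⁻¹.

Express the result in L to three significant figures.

n(C3H8) = PV/RT = (2210 × 11.7) / (8.314 × 429.15) = 7.247 mol
n(O2) = PV/RT = (1220 × 284) / (8.314 × 805.15) = 51.76 mol
For 7.247 mol C3H8, stoichiometry requires (5/1) × 7.247 = 36.23 mol O2; 51.76 mol is available, so C3H8 is limiting.
n(CO2) = (3/1) × 7.247 = 21.74 mol
V(CO2) = nRT/P = 21.74 × 8.314 × 636.15 / 1470 = 78.22 L

78.2 L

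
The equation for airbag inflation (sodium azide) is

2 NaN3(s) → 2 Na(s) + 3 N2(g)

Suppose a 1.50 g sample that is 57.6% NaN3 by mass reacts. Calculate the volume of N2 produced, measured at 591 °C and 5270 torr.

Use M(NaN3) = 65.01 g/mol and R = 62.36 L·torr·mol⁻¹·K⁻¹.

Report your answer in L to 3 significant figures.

mass of NaN3 = 1.50 × 57.6/100 = 0.8640 g
n(NaN3) = 0.8640 / 65.01 = 0.01329 mol
n(N2) = (3/2) × 0.01329 = 0.01994 mol
V = nRT/P = 0.01994 × 62.36 × 864.15 / 5270 = 0.2039 L

0.204 L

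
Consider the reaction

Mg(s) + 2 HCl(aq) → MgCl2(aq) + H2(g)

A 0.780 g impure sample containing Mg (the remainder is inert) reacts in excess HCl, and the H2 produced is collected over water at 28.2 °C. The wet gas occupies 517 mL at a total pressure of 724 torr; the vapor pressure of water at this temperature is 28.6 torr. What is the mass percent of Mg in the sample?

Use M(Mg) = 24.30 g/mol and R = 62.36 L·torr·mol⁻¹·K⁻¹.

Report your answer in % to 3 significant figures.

P(H2) = 724 − 28.6 = 695.4 torr
n(H2) = PV/RT = (695.4 × 0.5170) / (62.36 × 301.35) = 0.01913 mol
n(Mg) = (1/1) × 0.01913 = 0.01913 mol
m(Mg) = 0.01913 × 24.30 = 0.4649 g
%Mg = 0.4649 / 0.780 × 100 = 59.60%

59.6 %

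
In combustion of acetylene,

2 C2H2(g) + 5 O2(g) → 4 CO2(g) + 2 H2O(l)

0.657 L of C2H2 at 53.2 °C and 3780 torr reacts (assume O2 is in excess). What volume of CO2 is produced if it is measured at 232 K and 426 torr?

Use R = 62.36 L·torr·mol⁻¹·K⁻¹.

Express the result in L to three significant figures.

8.29 L

n(C2H2) = PV/RT = (3780 × 0.657) / (62.36 × 326.35) = 0.1220 mol
n(CO2) = (4/2) × 0.1220 = 0.2440 mol
V = nRT/P = 0.2440 × 62.36 × 232 / 426 = 8.287 L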